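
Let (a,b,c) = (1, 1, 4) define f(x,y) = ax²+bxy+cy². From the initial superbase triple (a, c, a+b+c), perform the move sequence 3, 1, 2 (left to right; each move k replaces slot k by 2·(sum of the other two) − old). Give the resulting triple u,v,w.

start (1,4,6) = (f(1,0),f(0,1),f(1,1))
replace slot 3: 2·(1+4) − 6 = 4 → (1,4,4)
replace slot 1: 2·(4+4) − 1 = 15 → (15,4,4)
replace slot 2: 2·(15+4) − 4 = 34 → (15,34,4)

15,34,4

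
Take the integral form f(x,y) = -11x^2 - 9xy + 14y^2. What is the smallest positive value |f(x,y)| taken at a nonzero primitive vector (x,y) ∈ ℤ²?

descent: ρ → (14,9,-11)  [lands on river]
river: ρ → (-11,13,12)
river: ρ → (12,11,-12)
river: ρ → (-12,13,11)
river: ρ → (11,9,-14)
river: ρ → (-14,19,6)
river: ρ → (6,17,-17)
river: ρ → (-17,17,6)
river: ρ → (6,19,-14)
river: ρ → (-14,9,11)
river: ρ → (11,13,-12)
river: ρ → (-12,11,12)
river: ρ → (12,13,-11)
river: ρ → (-11,9,14)
river: ρ → (14,19,-6)
river: ρ → (-6,17,17)
river: ρ → (17,17,-6)
river: ρ → (-6,19,14)
closes: descent 1, river 18
min |a| on river = 6

6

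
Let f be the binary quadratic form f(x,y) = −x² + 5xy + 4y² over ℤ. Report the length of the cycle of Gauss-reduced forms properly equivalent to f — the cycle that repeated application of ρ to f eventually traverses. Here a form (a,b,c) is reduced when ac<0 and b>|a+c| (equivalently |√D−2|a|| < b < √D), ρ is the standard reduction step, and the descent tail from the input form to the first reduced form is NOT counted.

D = 41, ⌊√D⌋ = 6
river: ρ → (4,3,-2)
river: ρ → (-2,5,2)
river: ρ → (2,3,-4)
river: ρ → (-4,5,1)
river: ρ → (1,5,-4)
river: ρ → (-4,3,2)
river: ρ → (2,5,-2)
river: ρ → (-2,3,4)
river: ρ → (4,5,-1)
river: ρ → (-1,5,4)
ρ-cycle length = 10 (tail of 0 descent steps not counted)

10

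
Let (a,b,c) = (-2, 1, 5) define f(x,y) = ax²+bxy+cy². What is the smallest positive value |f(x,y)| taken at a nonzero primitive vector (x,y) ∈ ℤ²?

descent: ρ → (5,-1,-2)
descent: ρ → (-2,5,2)  [lands on river]
river: ρ → (2,3,-4)
river: ρ → (-4,5,1)
river: ρ → (1,5,-4)
river: ρ → (-4,3,2)
river: ρ → (2,5,-2)
river: ρ → (-2,3,4)
river: ρ → (4,5,-1)
river: ρ → (-1,5,4)
river: ρ → (4,3,-2)
closes: descent 2, river 10
min |a| on river = 1

1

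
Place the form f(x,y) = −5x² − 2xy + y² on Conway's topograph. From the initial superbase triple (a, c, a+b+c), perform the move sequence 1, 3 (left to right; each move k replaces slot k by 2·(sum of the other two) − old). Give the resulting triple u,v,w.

start (-5,1,-6) = (f(1,0),f(0,1),f(1,1))
replace slot 1: 2·(1+(-6)) − (-5) = -5 → (-5,1,-6)
replace slot 3: 2·((-5)+1) − (-6) = -2 → (-5,1,-2)

-5,1,-2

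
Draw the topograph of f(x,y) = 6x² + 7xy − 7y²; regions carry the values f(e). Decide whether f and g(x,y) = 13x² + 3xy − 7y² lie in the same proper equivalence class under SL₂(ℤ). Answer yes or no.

D₁ = 217, D₂ = 373
discriminants differ ⇒ not SL₂(ℤ)-equivalent

no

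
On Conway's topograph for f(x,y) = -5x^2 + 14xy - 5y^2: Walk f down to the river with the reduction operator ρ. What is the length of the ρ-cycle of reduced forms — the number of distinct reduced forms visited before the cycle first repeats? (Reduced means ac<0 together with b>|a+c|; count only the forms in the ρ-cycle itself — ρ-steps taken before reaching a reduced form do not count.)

D = 96, ⌊√D⌋ = 9
descent: ρ → (-5,6,3)  [lands on river]
river: ρ → (3,6,-5)
river: ρ → (-5,4,4)
river: ρ → (4,4,-5)
ρ-cycle length = 4 (tail of 1 descent step not counted)

4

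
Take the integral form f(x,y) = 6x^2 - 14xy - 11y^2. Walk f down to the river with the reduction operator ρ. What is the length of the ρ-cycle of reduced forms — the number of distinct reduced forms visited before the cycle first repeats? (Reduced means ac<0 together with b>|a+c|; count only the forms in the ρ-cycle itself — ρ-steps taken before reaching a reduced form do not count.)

D = 460, ⌊√D⌋ = 21
descent: ρ → (-11,14,6)  [lands on river]
river: ρ → (6,10,-15)
river: ρ → (-15,20,1)
river: ρ → (1,20,-15)
river: ρ → (-15,10,6)
river: ρ → (6,14,-11)
river: ρ → (-11,8,9)
river: ρ → (9,10,-10)
river: ρ → (-10,10,9)
river: ρ → (9,8,-11)
ρ-cycle length = 10 (tail of 1 descent step not counted)

10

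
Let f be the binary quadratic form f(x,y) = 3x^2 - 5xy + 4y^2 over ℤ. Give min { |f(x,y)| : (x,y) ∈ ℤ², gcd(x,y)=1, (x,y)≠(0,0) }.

translate: b→1 (≡-5 mod 6), so (3,-5,4)→(3,1,2)
flip: (3,1,2)→(2,-1,3)
reduced (well bottom): (2,-1,3) with a≤c, −a<b≤a
well minimum = a = 2

2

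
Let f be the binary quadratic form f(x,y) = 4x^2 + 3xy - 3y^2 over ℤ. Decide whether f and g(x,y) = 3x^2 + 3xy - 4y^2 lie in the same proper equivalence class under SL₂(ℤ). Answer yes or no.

D₁ = 57, D₂ = 57
river cycle of f (length 6): (-3, 3, 4), (4, 5, -2), (-2, 7, 1), (1, 7, -2), (-2, 5, 4), (4, 3, -3)
river cycle of g (length 6): (-4, 5, 2), (2, 7, -1), (-1, 7, 2), (2, 5, -4), (-4, 3, 3), (3, 3, -4)
cycles differ ⇒ inequivalent

no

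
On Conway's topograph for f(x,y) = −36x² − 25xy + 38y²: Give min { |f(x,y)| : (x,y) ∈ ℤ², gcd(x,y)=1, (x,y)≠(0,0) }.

descent: ρ → (38,25,-36)  [lands on river]
river: ρ → (-36,47,27)
river: ρ → (27,61,-22)
river: ρ → (-22,71,12)
river: ρ → (12,73,-16)
river: ρ → (-16,55,48)
river: ρ → (48,41,-23)
river: ρ → (-23,51,38)
closes: descent 1, river 8
min |a| on river = 12

12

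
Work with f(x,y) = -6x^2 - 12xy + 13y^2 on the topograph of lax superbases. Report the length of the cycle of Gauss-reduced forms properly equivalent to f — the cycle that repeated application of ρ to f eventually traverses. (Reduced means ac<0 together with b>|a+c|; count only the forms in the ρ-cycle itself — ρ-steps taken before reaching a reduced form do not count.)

D = 456, ⌊√D⌋ = 21
descent: ρ → (13,12,-6)  [lands on river]
river: ρ → (-6,12,13)
river: ρ → (13,14,-5)
river: ρ → (-5,16,10)
river: ρ → (10,4,-11)
river: ρ → (-11,18,3)
river: ρ → (3,18,-11)
river: ρ → (-11,4,10)
river: ρ → (10,16,-5)
river: ρ → (-5,14,13)
ρ-cycle length = 10 (tail of 1 descent step not counted)

10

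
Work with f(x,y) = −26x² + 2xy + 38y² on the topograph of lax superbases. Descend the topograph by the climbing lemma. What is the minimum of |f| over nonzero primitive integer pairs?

descent: ρ → (38,-2,-26)
descent: ρ → (-26,54,10)  [lands on river]
river: ρ → (10,46,-46)
river: ρ → (-46,46,10)
river: ρ → (10,54,-26)
river: ρ → (-26,50,14)
river: ρ → (14,62,-2)
river: ρ → (-2,62,14)
river: ρ → (14,50,-26)
closes: descent 2, river 8
min |a| on river = 2

2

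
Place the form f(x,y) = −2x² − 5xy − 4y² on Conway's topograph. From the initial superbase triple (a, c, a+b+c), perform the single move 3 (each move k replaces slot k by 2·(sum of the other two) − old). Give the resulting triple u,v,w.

start (-2,-4,-11) = (f(1,0),f(0,1),f(1,1))
replace slot 3: 2·((-2)+(-4)) − (-11) = -1 → (-2,-4,-1)

-2,-4,-1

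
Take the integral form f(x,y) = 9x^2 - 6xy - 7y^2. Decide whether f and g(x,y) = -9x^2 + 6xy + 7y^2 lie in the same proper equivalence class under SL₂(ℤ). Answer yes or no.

D₁ = 288, D₂ = 288
river cycle of f (length 6): (-7, 6, 9), (9, 12, -4), (-4, 12, 9), (9, 6, -7), (-7, 8, 8), (8, 8, -7)
river cycle of g (length 6): (7, 8, -8), (-8, 8, 7), (7, 6, -9), (-9, 12, 4), (4, 12, -9), (-9, 6, 7)
cycles differ ⇒ inequivalent

no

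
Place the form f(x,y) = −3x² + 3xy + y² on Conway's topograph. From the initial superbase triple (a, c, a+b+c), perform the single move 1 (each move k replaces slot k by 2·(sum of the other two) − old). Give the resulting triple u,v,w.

start (-3,1,1) = (f(1,0),f(0,1),f(1,1))
replace slot 1: 2·(1+1) − (-3) = 7 → (7,1,1)

7,1,1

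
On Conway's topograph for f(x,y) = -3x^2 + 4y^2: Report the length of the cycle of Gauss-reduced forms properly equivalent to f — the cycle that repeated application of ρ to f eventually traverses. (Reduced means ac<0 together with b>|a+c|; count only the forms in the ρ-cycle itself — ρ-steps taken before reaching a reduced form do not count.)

D = 48, ⌊√D⌋ = 6
descent: ρ → (4,0,-3)
descent: ρ → (-3,6,1)  [lands on river]
river: ρ → (1,6,-3)
ρ-cycle length = 2 (tail of 2 descent steps not counted)

2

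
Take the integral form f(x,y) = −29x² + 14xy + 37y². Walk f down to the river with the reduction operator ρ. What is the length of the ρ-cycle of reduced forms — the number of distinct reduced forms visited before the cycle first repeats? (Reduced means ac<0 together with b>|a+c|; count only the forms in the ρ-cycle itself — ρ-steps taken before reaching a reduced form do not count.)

D = 4488, ⌊√D⌋ = 66
river: ρ → (37,60,-6)
river: ρ → (-6,60,37)
river: ρ → (37,14,-29)
river: ρ → (-29,44,22)
river: ρ → (22,44,-29)
river: ρ → (-29,14,37)
ρ-cycle length = 6 (tail of 0 descent steps not counted)

6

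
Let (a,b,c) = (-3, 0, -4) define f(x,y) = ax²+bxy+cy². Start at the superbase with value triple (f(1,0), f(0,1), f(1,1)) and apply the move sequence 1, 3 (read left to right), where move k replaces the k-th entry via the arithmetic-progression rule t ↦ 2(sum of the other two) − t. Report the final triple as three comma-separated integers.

start (-3,-4,-7) = (f(1,0),f(0,1),f(1,1))
replace slot 1: 2·((-4)+(-7)) − (-3) = -19 → (-19,-4,-7)
replace slot 3: 2·((-19)+(-4)) − (-7) = -39 → (-19,-4,-39)

-19,-4,-39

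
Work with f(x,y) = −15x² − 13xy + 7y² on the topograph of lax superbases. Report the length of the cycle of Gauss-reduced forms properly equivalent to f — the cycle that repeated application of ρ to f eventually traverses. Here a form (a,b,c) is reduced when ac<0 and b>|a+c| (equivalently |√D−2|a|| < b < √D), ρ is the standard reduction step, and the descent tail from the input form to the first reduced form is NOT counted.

D = 589, ⌊√D⌋ = 24
descent: ρ → (7,13,-15)  [lands on river]
river: ρ → (-15,17,5)
river: ρ → (5,23,-3)
river: ρ → (-3,19,19)
river: ρ → (19,19,-3)
river: ρ → (-3,23,5)
river: ρ → (5,17,-15)
river: ρ → (-15,13,7)
river: ρ → (7,15,-13)
river: ρ → (-13,11,9)
river: ρ → (9,7,-15)
river: ρ → (-15,23,1)
river: ρ → (1,23,-15)
river: ρ → (-15,7,9)
river: ρ → (9,11,-13)
river: ρ → (-13,15,7)
ρ-cycle length = 16 (tail of 1 descent step not counted)

16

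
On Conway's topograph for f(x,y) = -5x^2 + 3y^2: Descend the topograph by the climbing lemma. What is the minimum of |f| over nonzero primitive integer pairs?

descent: ρ → (3,6,-2)  [lands on river]
river: ρ → (-2,6,3)
closes: descent 1, river 2
min |a| on river = 2

2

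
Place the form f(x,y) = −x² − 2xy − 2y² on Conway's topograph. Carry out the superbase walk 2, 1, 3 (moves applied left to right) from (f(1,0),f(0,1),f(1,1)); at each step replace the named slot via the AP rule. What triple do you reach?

start (-1,-2,-5) = (f(1,0),f(0,1),f(1,1))
replace slot 2: 2·((-1)+(-5)) − (-2) = -10 → (-1,-10,-5)
replace slot 1: 2·((-10)+(-5)) − (-1) = -29 → (-29,-10,-5)
replace slot 3: 2·((-29)+(-10)) − (-5) = -73 → (-29,-10,-73)

-29,-10,-73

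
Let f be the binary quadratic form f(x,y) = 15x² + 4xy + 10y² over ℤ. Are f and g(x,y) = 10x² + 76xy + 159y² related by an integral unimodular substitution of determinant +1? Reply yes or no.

D₁ = -584, D₂ = -584
f: flip: (15,4,10)→(10,-4,15)
f: reduced (well bottom): (10,-4,15) with a≤c, −a<b≤a
g: translate: b→-4 (≡76 mod 20), so (10,76,159)→(10,-4,15)
g: reduced (well bottom): (10,-4,15) with a≤c, −a<b≤a
reduced forms (10, -4, 15) vs (10, -4, 15) ⇒ equivalent

yes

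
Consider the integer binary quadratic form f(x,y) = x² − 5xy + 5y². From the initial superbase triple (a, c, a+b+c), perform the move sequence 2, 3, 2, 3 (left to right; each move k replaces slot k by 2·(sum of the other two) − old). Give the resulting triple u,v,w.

start (1,5,1) = (f(1,0),f(0,1),f(1,1))
replace slot 2: 2·(1+1) − 5 = -1 → (1,-1,1)
replace slot 3: 2·(1+(-1)) − 1 = -1 → (1,-1,-1)
replace slot 2: 2·(1+(-1)) − (-1) = 1 → (1,1,-1)
replace slot 3: 2·(1+1) − (-1) = 5 → (1,1,5)

1,1,5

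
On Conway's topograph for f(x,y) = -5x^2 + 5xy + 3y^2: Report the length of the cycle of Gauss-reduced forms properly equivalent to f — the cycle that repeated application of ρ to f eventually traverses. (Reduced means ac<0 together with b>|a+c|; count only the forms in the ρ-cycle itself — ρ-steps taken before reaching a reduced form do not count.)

D = 85, ⌊√D⌋ = 9
river: ρ → (3,7,-3)
river: ρ → (-3,5,5)
river: ρ → (5,5,-3)
river: ρ → (-3,7,3)
river: ρ → (3,5,-5)
river: ρ → (-5,5,3)
ρ-cycle length = 6 (tail of 0 descent steps not counted)

6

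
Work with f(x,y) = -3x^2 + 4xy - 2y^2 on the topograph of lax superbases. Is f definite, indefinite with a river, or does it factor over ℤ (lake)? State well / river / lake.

D = b²−4ac = 4² − 4·(-3)·(-2) = -8
D < 0 ⇒ definite ⇒ every region one sign ⇒ single well

well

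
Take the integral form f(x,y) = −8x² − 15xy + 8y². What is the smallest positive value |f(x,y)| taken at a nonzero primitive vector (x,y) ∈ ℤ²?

descent: ρ → (8,15,-8)  [lands on river]
river: ρ → (-8,17,6)
river: ρ → (6,19,-5)
river: ρ → (-5,21,2)
river: ρ → (2,19,-15)
river: ρ → (-15,11,6)
river: ρ → (6,13,-13)
river: ρ → (-13,13,6)
river: ρ → (6,11,-15)
river: ρ → (-15,19,2)
river: ρ → (2,21,-5)
river: ρ → (-5,19,6)
river: ρ → (6,17,-8)
river: ρ → (-8,15,8)
river: ρ → (8,17,-6)
river: ρ → (-6,19,5)
river: ρ → (5,21,-2)
river: ρ → (-2,19,15)
river: ρ → (15,11,-6)
river: ρ → (-6,13,13)
river: ρ → (13,13,-6)
river: ρ → (-6,11,15)
river: ρ → (15,19,-2)
river: ρ → (-2,21,5)
river: ρ → (5,19,-6)
river: ρ → (-6,17,8)
closes: descent 1, river 26
min |a| on river = 2

2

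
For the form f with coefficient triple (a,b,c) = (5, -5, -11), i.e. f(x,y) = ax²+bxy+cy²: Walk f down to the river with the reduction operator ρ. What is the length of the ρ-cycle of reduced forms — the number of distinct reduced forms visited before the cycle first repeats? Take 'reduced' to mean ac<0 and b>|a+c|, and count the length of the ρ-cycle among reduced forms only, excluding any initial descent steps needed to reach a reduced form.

D = 245, ⌊√D⌋ = 15
descent: ρ → (-11,5,5)
descent: ρ → (5,15,-1)  [lands on river]
river: ρ → (-1,15,5)
ρ-cycle length = 2 (tail of 2 descent steps not counted)

2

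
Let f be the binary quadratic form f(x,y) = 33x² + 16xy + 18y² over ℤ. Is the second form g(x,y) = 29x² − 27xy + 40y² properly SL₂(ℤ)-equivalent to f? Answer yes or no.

D₁ = -2120, D₂ = -3911
discriminants differ ⇒ not SL₂(ℤ)-equivalent

no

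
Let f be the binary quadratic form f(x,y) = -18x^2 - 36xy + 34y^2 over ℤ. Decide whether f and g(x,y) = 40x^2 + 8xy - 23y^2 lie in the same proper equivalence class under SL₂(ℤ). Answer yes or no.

D₁ = 3744, D₂ = 3744
river cycle of f (length 8): (34, 36, -18), (-18, 36, 34), (34, 32, -20), (-20, 48, 18), (18, 60, -2), (-2, 60, 18), (18, 48, -20), (-20, 32, 34)
river cycle of g (length 8): (-23, 38, 25), (25, 12, -36), (-36, 60, 1), (1, 60, -36), (-36, 12, 25), (25, 38, -23), (-23, 54, 9), (9, 54, -23)
cycles differ ⇒ inequivalent

no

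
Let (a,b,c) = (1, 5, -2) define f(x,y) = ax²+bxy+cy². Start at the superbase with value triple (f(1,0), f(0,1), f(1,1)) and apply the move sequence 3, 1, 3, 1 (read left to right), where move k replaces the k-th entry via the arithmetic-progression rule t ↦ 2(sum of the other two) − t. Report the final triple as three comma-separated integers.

start (1,-2,4) = (f(1,0),f(0,1),f(1,1))
replace slot 3: 2·(1+(-2)) − 4 = -6 → (1,-2,-6)
replace slot 1: 2·((-2)+(-6)) − 1 = -17 → (-17,-2,-6)
replace slot 3: 2·((-17)+(-2)) − (-6) = -32 → (-17,-2,-32)
replace slot 1: 2·((-2)+(-32)) − (-17) = -51 → (-51,-2,-32)

-51,-2,-32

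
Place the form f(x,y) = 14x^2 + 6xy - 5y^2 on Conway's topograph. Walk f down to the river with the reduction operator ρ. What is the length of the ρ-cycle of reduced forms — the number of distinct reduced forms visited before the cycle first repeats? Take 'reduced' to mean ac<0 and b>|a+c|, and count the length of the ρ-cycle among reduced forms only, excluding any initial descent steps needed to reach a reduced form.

D = 316, ⌊√D⌋ = 17
descent: ρ → (-5,14,6)  [lands on river]
river: ρ → (6,10,-9)
river: ρ → (-9,8,7)
river: ρ → (7,6,-10)
river: ρ → (-10,14,3)
river: ρ → (3,16,-5)
ρ-cycle length = 6 (tail of 1 descent step not counted)

6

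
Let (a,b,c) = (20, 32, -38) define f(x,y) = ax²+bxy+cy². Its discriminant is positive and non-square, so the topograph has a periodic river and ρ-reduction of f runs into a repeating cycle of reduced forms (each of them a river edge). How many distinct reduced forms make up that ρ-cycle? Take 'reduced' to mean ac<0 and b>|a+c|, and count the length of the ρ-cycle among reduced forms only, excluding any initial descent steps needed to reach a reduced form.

D = 4064, ⌊√D⌋ = 63
river: ρ → (-38,44,14)
river: ρ → (14,40,-44)
river: ρ → (-44,48,10)
river: ρ → (10,52,-34)
river: ρ → (-34,16,28)
river: ρ → (28,40,-22)
river: ρ → (-22,48,20)
river: ρ → (20,32,-38)
ρ-cycle length = 8 (tail of 0 descent steps not counted)

8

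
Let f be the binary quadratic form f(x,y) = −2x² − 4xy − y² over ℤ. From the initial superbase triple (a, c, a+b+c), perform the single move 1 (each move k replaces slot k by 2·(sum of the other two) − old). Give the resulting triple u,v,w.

start (-2,-1,-7) = (f(1,0),f(0,1),f(1,1))
replace slot 1: 2·((-1)+(-7)) − (-2) = -14 → (-14,-1,-7)

-14,-1,-7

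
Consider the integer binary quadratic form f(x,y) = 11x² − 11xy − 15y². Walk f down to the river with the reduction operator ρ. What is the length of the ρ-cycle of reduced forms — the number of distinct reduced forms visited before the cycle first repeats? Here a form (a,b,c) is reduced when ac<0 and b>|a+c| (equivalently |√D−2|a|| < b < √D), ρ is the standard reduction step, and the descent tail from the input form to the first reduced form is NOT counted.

D = 781, ⌊√D⌋ = 27
descent: ρ → (-15,11,11)  [lands on river]
river: ρ → (11,11,-15)
river: ρ → (-15,19,7)
river: ρ → (7,23,-9)
river: ρ → (-9,13,17)
river: ρ → (17,21,-5)
river: ρ → (-5,19,21)
river: ρ → (21,23,-3)
river: ρ → (-3,25,13)
river: ρ → (13,27,-1)
river: ρ → (-1,27,13)
river: ρ → (13,25,-3)
river: ρ → (-3,23,21)
river: ρ → (21,19,-5)
river: ρ → (-5,21,17)
river: ρ → (17,13,-9)
river: ρ → (-9,23,7)
river: ρ → (7,19,-15)
ρ-cycle length = 18 (tail of 1 descent step not counted)

18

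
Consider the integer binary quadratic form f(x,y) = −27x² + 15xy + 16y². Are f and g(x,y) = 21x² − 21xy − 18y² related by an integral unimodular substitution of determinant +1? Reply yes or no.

D₁ = 1953, D₂ = 1953
river cycle of f (length 16): (16, 17, -26), (-26, 35, 7), (7, 35, -26), (-26, 17, 16), (16, 15, -27), (-27, 39, 4), (4, 41, -17), (-17, 27, 18), (18, 9, -26), (-26, 43, 1), … (6 more)
river cycle of g (length 16): (-18, 21, 21), (21, 21, -18), (-18, 15, 24), (24, 33, -9), (-9, 39, 12), (12, 33, -18), (-18, 39, 6), (6, 33, -36), (-36, 39, 3), (3, 39, -36), … (6 more)
cycles differ ⇒ inequivalent

no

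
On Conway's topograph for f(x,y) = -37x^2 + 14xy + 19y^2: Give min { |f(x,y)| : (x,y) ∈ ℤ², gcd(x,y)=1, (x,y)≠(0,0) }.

descent: ρ → (19,24,-32)  [lands on river]
river: ρ → (-32,40,11)
river: ρ → (11,48,-16)
river: ρ → (-16,48,11)
river: ρ → (11,40,-32)
river: ρ → (-32,24,19)
river: ρ → (19,52,-4)
river: ρ → (-4,52,19)
closes: descent 1, river 8
min |a| on river = 4

4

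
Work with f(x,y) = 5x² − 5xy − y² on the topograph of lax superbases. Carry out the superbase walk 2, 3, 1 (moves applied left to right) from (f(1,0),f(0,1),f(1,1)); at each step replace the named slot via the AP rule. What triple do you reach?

start (5,-1,-1) = (f(1,0),f(0,1),f(1,1))
replace slot 2: 2·(5+(-1)) − (-1) = 9 → (5,9,-1)
replace slot 3: 2·(5+9) − (-1) = 29 → (5,9,29)
replace slot 1: 2·(9+29) − 5 = 71 → (71,9,29)

71,9,29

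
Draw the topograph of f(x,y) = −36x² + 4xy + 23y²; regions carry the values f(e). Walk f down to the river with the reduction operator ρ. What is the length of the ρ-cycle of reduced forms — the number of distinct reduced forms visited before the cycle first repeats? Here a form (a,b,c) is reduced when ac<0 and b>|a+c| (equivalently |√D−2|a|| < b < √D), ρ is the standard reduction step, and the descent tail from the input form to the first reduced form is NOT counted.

D = 3328, ⌊√D⌋ = 57
descent: ρ → (23,42,-17)  [lands on river]
river: ρ → (-17,26,39)
river: ρ → (39,52,-4)
river: ρ → (-4,52,39)
river: ρ → (39,26,-17)
river: ρ → (-17,42,23)
river: ρ → (23,50,-9)
river: ρ → (-9,40,48)
river: ρ → (48,56,-1)
river: ρ → (-1,56,48)
river: ρ → (48,40,-9)
river: ρ → (-9,50,23)
ρ-cycle length = 12 (tail of 1 descent step not counted)

12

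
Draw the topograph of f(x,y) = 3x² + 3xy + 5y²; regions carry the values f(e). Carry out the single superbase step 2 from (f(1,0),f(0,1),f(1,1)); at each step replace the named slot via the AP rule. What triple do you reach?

start (3,5,11) = (f(1,0),f(0,1),f(1,1))
replace slot 2: 2·(3+11) − 5 = 23 → (3,23,11)

3,23,11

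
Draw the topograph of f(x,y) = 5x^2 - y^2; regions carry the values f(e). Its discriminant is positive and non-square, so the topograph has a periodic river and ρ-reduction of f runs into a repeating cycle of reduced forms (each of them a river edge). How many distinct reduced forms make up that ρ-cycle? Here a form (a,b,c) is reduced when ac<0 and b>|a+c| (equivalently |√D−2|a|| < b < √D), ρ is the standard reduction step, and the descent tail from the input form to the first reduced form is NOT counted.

D = 20, ⌊√D⌋ = 4
descent: ρ → (-1,4,1)  [lands on river]
river: ρ → (1,4,-1)
ρ-cycle length = 2 (tail of 1 descent step not counted)

2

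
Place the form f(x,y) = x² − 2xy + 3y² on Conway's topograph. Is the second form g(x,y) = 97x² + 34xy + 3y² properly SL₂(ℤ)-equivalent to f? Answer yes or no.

D₁ = -8, D₂ = -8
f: translate: b→0 (≡-2 mod 2), so (1,-2,3)→(1,0,2)
f: reduced (well bottom): (1,0,2) with a≤c, −a<b≤a
g: flip: (97,34,3)→(3,-34,97)
g: translate: b→2 (≡-34 mod 6), so (3,-34,97)→(3,2,1)
g: flip: (3,2,1)→(1,-2,3)
g: translate: b→0 (≡-2 mod 2), so (1,-2,3)→(1,0,2)
g: reduced (well bottom): (1,0,2) with a≤c, −a<b≤a
reduced forms (1, 0, 2) vs (1, 0, 2) ⇒ equivalent

yes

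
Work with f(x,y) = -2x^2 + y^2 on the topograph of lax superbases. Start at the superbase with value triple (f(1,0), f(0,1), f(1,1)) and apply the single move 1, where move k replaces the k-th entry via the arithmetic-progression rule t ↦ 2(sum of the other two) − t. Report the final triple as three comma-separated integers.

start (-2,1,-1) = (f(1,0),f(0,1),f(1,1))
replace slot 1: 2·(1+(-1)) − (-2) = 2 → (2,1,-1)

2,1,-1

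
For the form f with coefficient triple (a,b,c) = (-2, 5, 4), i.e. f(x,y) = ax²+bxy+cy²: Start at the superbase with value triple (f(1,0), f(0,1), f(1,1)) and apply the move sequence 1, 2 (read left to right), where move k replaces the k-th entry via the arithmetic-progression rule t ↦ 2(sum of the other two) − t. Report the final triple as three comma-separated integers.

start (-2,4,7) = (f(1,0),f(0,1),f(1,1))
replace slot 1: 2·(4+7) − (-2) = 24 → (24,4,7)
replace slot 2: 2·(24+7) − 4 = 58 → (24,58,7)

24,58,7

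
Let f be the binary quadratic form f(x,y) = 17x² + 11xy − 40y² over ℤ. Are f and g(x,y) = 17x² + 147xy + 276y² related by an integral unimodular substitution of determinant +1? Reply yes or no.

D₁ = 2841, D₂ = 2841
river cycle of f (length 52): (17, 45, -12), (-12, 51, 5), (5, 49, -22), (-22, 39, 15), (15, 51, -4), (-4, 53, 2), (2, 51, -30), (-30, 9, 23), (23, 37, -16), (-16, 27, 33), … (42 more)
river cycle of g (length 52): (17, 45, -12), (-12, 51, 5), (5, 49, -22), (-22, 39, 15), (15, 51, -4), (-4, 53, 2), (2, 51, -30), (-30, 9, 23), (23, 37, -16), (-16, 27, 33), … (42 more)
cycles coincide ⇒ equivalent

yes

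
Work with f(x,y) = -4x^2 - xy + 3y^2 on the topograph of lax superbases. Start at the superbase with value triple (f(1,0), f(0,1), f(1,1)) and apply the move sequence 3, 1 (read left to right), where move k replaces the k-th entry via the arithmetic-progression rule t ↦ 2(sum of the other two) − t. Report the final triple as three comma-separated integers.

start (-4,3,-2) = (f(1,0),f(0,1),f(1,1))
replace slot 3: 2·((-4)+3) − (-2) = 0 → (-4,3,0)
replace slot 1: 2·(3+0) − (-4) = 10 → (10,3,0)

10,3,0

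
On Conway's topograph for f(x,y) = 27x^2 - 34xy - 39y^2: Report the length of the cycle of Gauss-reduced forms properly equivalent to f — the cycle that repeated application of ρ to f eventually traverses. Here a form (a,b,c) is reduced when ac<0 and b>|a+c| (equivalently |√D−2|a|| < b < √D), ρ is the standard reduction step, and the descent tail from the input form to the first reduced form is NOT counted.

D = 5368, ⌊√D⌋ = 73
descent: ρ → (-39,34,27)  [lands on river]
river: ρ → (27,20,-46)
river: ρ → (-46,72,1)
river: ρ → (1,72,-46)
river: ρ → (-46,20,27)
river: ρ → (27,34,-39)
river: ρ → (-39,44,22)
river: ρ → (22,44,-39)
ρ-cycle length = 8 (tail of 1 descent step not counted)

8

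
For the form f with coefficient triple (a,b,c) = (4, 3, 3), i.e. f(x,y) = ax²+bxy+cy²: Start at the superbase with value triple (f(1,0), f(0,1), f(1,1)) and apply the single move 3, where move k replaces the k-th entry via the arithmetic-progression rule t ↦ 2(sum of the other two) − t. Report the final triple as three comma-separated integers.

start (4,3,10) = (f(1,0),f(0,1),f(1,1))
replace slot 3: 2·(4+3) − 10 = 4 → (4,3,4)

4,3,4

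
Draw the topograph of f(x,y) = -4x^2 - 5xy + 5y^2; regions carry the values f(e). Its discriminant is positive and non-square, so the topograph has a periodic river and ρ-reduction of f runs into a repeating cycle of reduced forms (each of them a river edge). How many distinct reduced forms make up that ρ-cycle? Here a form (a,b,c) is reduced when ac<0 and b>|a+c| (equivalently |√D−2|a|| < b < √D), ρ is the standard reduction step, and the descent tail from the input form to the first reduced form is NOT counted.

D = 105, ⌊√D⌋ = 10
descent: ρ → (5,5,-4)  [lands on river]
river: ρ → (-4,3,6)
river: ρ → (6,9,-1)
river: ρ → (-1,9,6)
river: ρ → (6,3,-4)
river: ρ → (-4,5,5)
ρ-cycle length = 6 (tail of 1 descent step not counted)

6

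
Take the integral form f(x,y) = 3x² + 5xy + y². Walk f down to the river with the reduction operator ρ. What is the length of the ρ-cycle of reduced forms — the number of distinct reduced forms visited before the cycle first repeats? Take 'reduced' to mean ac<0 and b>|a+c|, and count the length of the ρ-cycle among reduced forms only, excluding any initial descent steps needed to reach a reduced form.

D = 13, ⌊√D⌋ = 3
descent: ρ → (1,3,-1)  [lands on river]
river: ρ → (-1,3,1)
ρ-cycle length = 2 (tail of 1 descent step not counted)

2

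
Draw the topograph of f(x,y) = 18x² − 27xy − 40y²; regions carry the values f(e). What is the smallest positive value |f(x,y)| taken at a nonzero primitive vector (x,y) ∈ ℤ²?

descent: ρ → (-40,27,18)  [lands on river]
river: ρ → (18,45,-22)
river: ρ → (-22,43,20)
river: ρ → (20,37,-28)
river: ρ → (-28,19,29)
river: ρ → (29,39,-18)
river: ρ → (-18,33,35)
river: ρ → (35,37,-16)
river: ρ → (-16,59,2)
river: ρ → (2,57,-45)
river: ρ → (-45,33,14)
river: ρ → (14,51,-18)
river: ρ → (-18,57,5)
river: ρ → (5,53,-40)
closes: descent 1, river 14
min |a| on river = 2

2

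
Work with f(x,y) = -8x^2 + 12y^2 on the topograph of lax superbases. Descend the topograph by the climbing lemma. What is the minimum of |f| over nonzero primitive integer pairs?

descent: ρ → (12,0,-8)
descent: ρ → (-8,16,4)  [lands on river]
river: ρ → (4,16,-8)
closes: descent 2, river 2
min |a| on river = 4

4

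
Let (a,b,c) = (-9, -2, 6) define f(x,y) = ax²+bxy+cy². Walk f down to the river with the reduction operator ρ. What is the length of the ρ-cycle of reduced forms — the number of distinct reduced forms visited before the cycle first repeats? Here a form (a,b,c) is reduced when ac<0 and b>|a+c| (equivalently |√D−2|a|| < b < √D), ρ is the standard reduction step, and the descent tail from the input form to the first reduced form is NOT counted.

D = 220, ⌊√D⌋ = 14
descent: ρ → (6,14,-1)  [lands on river]
river: ρ → (-1,14,6)
river: ρ → (6,10,-5)
river: ρ → (-5,10,6)
ρ-cycle length = 4 (tail of 1 descent step not counted)

4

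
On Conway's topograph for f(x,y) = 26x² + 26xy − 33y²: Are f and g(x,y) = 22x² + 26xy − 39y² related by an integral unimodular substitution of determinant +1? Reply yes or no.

D₁ = 4108, D₂ = 4108
river cycle of f (length 20): (-33, 40, 19), (19, 36, -37), (-37, 38, 18), (18, 34, -41), (-41, 48, 11), (11, 62, -6), (-6, 58, 31), (31, 4, -33), (-33, 62, 2), (2, 62, -33), … (10 more)
river cycle of g (length 12): (-39, 52, 9), (9, 56, -27), (-27, 52, 13), (13, 52, -27), (-27, 56, 9), (9, 52, -39), (-39, 26, 22), (22, 62, -3), (-3, 64, 1), (1, 64, -3), … (2 more)
cycles differ ⇒ inequivalent

no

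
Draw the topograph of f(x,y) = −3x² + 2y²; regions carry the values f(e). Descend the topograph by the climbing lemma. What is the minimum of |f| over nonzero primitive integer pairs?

descent: ρ → (2,4,-1)  [lands on river]
river: ρ → (-1,4,2)
closes: descent 1, river 2
min |a| on river = 1

1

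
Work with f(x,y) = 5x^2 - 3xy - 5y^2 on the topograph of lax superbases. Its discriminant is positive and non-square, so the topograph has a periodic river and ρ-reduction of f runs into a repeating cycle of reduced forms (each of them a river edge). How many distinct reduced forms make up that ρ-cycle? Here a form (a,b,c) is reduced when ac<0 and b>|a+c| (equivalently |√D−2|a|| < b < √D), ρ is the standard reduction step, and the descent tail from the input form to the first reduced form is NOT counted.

D = 109, ⌊√D⌋ = 10
descent: ρ → (-5,3,5)  [lands on river]
river: ρ → (5,7,-3)
river: ρ → (-3,5,7)
river: ρ → (7,9,-1)
river: ρ → (-1,9,7)
river: ρ → (7,5,-3)
river: ρ → (-3,7,5)
river: ρ → (5,3,-5)
river: ρ → (-5,7,3)
river: ρ → (3,5,-7)
river: ρ → (-7,9,1)
river: ρ → (1,9,-7)
river: ρ → (-7,5,3)
river: ρ → (3,7,-5)
ρ-cycle length = 14 (tail of 1 descent step not counted)

14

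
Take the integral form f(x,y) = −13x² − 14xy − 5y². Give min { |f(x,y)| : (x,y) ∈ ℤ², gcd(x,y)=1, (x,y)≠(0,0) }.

translate: b→-12 (≡14 mod 26), so (13,14,5)→(13,-12,4)
flip: (13,-12,4)→(4,12,13)
translate: b→4 (≡12 mod 8), so (4,12,13)→(4,4,5)
reduced (well bottom): (4,4,5) with a≤c, −a<b≤a
well minimum |f| = |-4| = 4 (negative-definite)

4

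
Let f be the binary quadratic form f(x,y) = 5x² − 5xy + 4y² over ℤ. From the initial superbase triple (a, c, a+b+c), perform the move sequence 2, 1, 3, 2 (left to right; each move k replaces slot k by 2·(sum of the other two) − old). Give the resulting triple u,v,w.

start (5,4,4) = (f(1,0),f(0,1),f(1,1))
replace slot 2: 2·(5+4) − 4 = 14 → (5,14,4)
replace slot 1: 2·(14+4) − 5 = 31 → (31,14,4)
replace slot 3: 2·(31+14) − 4 = 86 → (31,14,86)
replace slot 2: 2·(31+86) − 14 = 220 → (31,220,86)

31,220,86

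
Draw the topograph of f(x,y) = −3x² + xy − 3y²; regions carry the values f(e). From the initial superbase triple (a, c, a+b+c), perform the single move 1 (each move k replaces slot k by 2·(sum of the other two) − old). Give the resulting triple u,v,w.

start (-3,-3,-5) = (f(1,0),f(0,1),f(1,1))
replace slot 1: 2·((-3)+(-5)) − (-3) = -13 → (-13,-3,-5)

-13,-3,-5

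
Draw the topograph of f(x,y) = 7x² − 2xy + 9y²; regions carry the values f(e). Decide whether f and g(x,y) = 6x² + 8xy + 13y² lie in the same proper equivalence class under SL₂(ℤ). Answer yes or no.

D₁ = -248, D₂ = -248
f: reduced (well bottom): (7,-2,9) with a≤c, −a<b≤a
g: translate: b→-4 (≡8 mod 12), so (6,8,13)→(6,-4,11)
g: reduced (well bottom): (6,-4,11) with a≤c, −a<b≤a
reduced forms (7, -2, 9) vs (6, -4, 11) ⇒ inequivalent

no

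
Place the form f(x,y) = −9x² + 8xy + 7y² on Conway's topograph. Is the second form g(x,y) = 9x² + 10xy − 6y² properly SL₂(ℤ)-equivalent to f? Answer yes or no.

D₁ = 316, D₂ = 316
river cycle of f (length 6): (7, 6, -10), (-10, 14, 3), (3, 16, -5), (-5, 14, 6), (6, 10, -9), (-9, 8, 7)
river cycle of g (length 6): (-6, 14, 5), (5, 16, -3), (-3, 14, 10), (10, 6, -7), (-7, 8, 9), (9, 10, -6)
cycles differ ⇒ inequivalent

no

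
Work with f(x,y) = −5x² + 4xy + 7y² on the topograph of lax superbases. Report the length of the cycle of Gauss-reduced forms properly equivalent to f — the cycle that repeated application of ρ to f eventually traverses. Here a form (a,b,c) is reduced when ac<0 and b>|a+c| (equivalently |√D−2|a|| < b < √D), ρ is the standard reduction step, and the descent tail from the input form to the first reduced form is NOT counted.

D = 156, ⌊√D⌋ = 12
river: ρ → (7,10,-2)
river: ρ → (-2,10,7)
river: ρ → (7,4,-5)
river: ρ → (-5,6,6)
river: ρ → (6,6,-5)
river: ρ → (-5,4,7)
ρ-cycle length = 6 (tail of 0 descent steps not counted)

6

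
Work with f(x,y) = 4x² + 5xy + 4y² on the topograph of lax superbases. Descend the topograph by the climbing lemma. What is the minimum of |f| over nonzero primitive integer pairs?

translate: b→-3 (≡5 mod 8), so (4,5,4)→(4,-3,3)
flip: (4,-3,3)→(3,3,4)
reduced (well bottom): (3,3,4) with a≤c, −a<b≤a
well minimum = a = 3

3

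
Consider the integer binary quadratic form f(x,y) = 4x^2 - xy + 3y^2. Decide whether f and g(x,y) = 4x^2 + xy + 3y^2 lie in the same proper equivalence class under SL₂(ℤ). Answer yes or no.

D₁ = -47, D₂ = -47
f: flip: (4,-1,3)→(3,1,4)
f: reduced (well bottom): (3,1,4) with a≤c, −a<b≤a
g: flip: (4,1,3)→(3,-1,4)
g: reduced (well bottom): (3,-1,4) with a≤c, −a<b≤a
reduced forms (3, 1, 4) vs (3, -1, 4) ⇒ inequivalent

no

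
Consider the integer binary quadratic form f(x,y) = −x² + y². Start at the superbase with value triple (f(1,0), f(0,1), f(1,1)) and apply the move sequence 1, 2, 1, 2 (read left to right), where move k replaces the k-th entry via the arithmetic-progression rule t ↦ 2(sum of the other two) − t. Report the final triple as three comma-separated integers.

start (-1,1,0) = (f(1,0),f(0,1),f(1,1))
replace slot 1: 2·(1+0) − (-1) = 3 → (3,1,0)
replace slot 2: 2·(3+0) − 1 = 5 → (3,5,0)
replace slot 1: 2·(5+0) − 3 = 7 → (7,5,0)
replace slot 2: 2·(7+0) − 5 = 9 → (7,9,0)

7,9,0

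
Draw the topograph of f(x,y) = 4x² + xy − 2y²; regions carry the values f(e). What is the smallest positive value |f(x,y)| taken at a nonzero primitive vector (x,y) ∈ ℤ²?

descent: ρ → (-2,3,3)  [lands on river]
river: ρ → (3,3,-2)
river: ρ → (-2,5,1)
river: ρ → (1,5,-2)
closes: descent 1, river 4
min |a| on river = 1

1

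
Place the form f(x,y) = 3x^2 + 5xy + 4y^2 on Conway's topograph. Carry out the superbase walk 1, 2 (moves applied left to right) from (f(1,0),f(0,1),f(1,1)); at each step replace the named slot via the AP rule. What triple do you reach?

start (3,4,12) = (f(1,0),f(0,1),f(1,1))
replace slot 1: 2·(4+12) − 3 = 29 → (29,4,12)
replace slot 2: 2·(29+12) − 4 = 78 → (29,78,12)

29,78,12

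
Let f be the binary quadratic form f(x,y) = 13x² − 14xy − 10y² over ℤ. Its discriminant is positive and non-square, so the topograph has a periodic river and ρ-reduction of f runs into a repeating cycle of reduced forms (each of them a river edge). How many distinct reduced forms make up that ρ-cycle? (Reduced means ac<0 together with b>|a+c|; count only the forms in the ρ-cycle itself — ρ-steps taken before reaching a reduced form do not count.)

D = 716, ⌊√D⌋ = 26
descent: ρ → (-10,14,13)  [lands on river]
river: ρ → (13,12,-11)
river: ρ → (-11,10,14)
river: ρ → (14,18,-7)
river: ρ → (-7,24,5)
river: ρ → (5,26,-2)
river: ρ → (-2,26,5)
river: ρ → (5,24,-7)
river: ρ → (-7,18,14)
river: ρ → (14,10,-11)
river: ρ → (-11,12,13)
river: ρ → (13,14,-10)
river: ρ → (-10,26,1)
river: ρ → (1,26,-10)
ρ-cycle length = 14 (tail of 1 descent step not counted)

14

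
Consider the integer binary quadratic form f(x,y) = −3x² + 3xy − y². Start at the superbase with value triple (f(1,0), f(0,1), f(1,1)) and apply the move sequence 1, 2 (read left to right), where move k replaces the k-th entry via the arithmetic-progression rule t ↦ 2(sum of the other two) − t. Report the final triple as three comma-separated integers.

start (-3,-1,-1) = (f(1,0),f(0,1),f(1,1))
replace slot 1: 2·((-1)+(-1)) − (-3) = -1 → (-1,-1,-1)
replace slot 2: 2·((-1)+(-1)) − (-1) = -3 → (-1,-3,-1)

-1,-3,-1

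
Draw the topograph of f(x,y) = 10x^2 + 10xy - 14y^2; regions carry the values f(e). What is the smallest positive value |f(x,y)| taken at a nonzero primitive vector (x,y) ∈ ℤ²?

river: ρ → (-14,18,6)
river: ρ → (6,18,-14)
river: ρ → (-14,10,10)
river: ρ → (10,10,-14)
closes: descent 0, river 4
min |a| on river = 6

6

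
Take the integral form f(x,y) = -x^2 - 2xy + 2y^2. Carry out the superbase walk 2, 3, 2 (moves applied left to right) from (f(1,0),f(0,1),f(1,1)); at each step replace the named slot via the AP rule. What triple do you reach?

start (-1,2,-1) = (f(1,0),f(0,1),f(1,1))
replace slot 2: 2·((-1)+(-1)) − 2 = -6 → (-1,-6,-1)
replace slot 3: 2·((-1)+(-6)) − (-1) = -13 → (-1,-6,-13)
replace slot 2: 2·((-1)+(-13)) − (-6) = -22 → (-1,-22,-13)

-1,-22,-13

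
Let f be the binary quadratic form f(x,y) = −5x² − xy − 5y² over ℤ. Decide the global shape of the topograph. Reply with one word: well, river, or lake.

D = b²−4ac = (-1)² − 4·(-5)·(-5) = -99
D < 0 ⇒ definite ⇒ every region one sign ⇒ single well

well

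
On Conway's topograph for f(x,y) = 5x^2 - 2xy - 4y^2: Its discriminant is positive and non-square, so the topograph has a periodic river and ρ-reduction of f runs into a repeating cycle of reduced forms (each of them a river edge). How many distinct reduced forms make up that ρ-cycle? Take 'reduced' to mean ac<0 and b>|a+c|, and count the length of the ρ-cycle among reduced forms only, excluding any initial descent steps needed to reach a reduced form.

D = 84, ⌊√D⌋ = 9
descent: ρ → (-4,2,5)  [lands on river]
river: ρ → (5,8,-1)
river: ρ → (-1,8,5)
river: ρ → (5,2,-4)
river: ρ → (-4,6,3)
river: ρ → (3,6,-4)
ρ-cycle length = 6 (tail of 1 descent step not counted)

6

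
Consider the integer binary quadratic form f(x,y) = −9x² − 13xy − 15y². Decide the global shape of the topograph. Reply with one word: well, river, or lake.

D = b²−4ac = (-13)² − 4·(-9)·(-15) = -371
D < 0 ⇒ definite ⇒ every region one sign ⇒ single well

well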